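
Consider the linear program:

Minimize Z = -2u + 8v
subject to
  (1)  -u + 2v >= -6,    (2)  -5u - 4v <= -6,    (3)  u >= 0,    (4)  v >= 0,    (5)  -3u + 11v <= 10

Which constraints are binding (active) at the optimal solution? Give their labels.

Feasible corners and Z = -2u + 8v:
  (6, 0) → Z = -12
  (86/5, 28/5) → Z = 52/5
  (6/5, 0) → Z = -12/5
  (26/67, 68/67) → Z = 492/67

The minimum is at (6, 0). Substituting into each constraint, equality holds for (1) and (4); the remaining constraints have slack.

(1) and (4)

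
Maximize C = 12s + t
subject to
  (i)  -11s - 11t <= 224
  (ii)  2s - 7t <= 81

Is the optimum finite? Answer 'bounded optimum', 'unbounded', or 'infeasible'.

unbounded

From the feasible point (-677/99, -1339/99), moving in the direction (7, 2) keeps every constraint satisfied while C increases without bound.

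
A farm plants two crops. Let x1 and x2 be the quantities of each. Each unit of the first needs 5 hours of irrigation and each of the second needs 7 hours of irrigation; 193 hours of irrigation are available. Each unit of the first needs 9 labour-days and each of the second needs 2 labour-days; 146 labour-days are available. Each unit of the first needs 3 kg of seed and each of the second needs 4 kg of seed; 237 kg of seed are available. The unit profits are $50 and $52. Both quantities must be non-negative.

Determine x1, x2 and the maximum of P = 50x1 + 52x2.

Extreme points and P = 50x1 + 52x2:
  (0, 0) → P = 0
  (0, 193/7) → P = 10036/7
  (146/9, 0) → P = 7300/9
  (12, 19) → P = 1588

The optimum lies where 5x1 + 7x2 = 193 and 9x1 + 2x2 = 146.
Solving simultaneously gives x1 = 12, x2 = 19.

x1 = 12, x2 = 19, maximum P = 1588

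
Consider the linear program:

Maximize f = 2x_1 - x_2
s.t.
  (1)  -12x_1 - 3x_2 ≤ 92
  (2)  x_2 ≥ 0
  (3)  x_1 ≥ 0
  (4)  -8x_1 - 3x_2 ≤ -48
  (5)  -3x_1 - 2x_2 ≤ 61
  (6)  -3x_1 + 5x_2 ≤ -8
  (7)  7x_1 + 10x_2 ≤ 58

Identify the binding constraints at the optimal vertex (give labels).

(2) and (7)

Vertices and f = 2x_1 - x_2:
  (6, 0) → f = 12
  (58/7, 0) → f = 116/7
  (264/49, 80/49) → f = 64/7
  (74/13, 118/65) → f = 622/65

The maximum is at (58/7, 0). Substituting into each constraint, equality holds for (2) and (7); the remaining constraints have slack.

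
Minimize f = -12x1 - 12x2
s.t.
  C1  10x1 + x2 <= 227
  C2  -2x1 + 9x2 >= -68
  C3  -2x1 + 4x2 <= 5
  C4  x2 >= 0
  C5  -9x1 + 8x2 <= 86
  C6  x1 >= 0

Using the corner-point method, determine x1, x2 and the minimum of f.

Corner points and f = -12x1 - 12x2:
  (43/2, 12) → f = -402
  (227/10, 0) → f = -1362/5
  (0, 5/4) → f = -15
  (0, 0) → f = 0

x1 = 43/2, x2 = 12, minimum f = -402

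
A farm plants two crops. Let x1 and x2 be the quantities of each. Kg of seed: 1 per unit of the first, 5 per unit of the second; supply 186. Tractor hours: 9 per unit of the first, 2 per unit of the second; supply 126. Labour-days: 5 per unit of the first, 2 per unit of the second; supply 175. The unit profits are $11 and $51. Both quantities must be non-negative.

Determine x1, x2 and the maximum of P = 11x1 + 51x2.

Feasible corners and P = 11x1 + 51x2:
  (0, 0) → P = 0
  (0, 186/5) → P = 9486/5
  (14, 0) → P = 154
  (6, 36) → P = 1902

At the optimal vertex, x1 + 5x2 = 186 and 9x1 + 2x2 = 126.
Solving simultaneously gives x1 = 6, x2 = 36.

x1 = 6, x2 = 36, maximum P = 1902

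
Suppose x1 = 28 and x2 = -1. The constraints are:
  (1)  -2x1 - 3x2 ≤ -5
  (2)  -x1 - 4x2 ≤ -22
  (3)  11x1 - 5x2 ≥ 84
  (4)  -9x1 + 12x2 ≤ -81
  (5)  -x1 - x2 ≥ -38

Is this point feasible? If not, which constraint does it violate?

feasible

(1): -53 ≤ -5 ✓
(2): -24 ≤ -22 ✓
(3): 313 ≥ 84 ✓
(4): -264 ≤ -81 ✓
(5): -27 ≥ -38 ✓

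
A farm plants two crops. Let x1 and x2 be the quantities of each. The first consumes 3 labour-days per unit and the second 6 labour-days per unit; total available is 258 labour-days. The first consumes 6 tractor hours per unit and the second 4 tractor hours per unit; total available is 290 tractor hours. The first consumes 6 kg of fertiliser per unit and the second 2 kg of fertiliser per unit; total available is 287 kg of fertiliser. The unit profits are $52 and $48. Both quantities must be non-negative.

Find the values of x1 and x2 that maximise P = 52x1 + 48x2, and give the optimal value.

Corner points and P = 52x1 + 48x2:
  (0, 0) → P = 0
  (0, 43) → P = 2064
  (287/6, 0) → P = 7462/3
  (59/2, 113/4) → P = 2890
  (142/3, 3/2) → P = 7600/3

x1 = 59/2, x2 = 113/4, maximum P = 2890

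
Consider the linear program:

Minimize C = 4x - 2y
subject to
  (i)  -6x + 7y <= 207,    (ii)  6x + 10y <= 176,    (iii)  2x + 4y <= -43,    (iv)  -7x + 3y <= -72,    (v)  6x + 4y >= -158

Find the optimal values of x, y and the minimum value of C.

The feasible region is unbounded (it extends along (2, -3), (5, -3)), but C strictly increases along every unbounded feasible direction, so there is no improving ray and the minimum is attained at a vertex.

The optimum lies where 2x + 4y = -43 and -7x + 3y = -72.
Solving simultaneously gives x = 159/34, y = -445/34.

x = 159/34, y = -445/34, minimum C = 763/17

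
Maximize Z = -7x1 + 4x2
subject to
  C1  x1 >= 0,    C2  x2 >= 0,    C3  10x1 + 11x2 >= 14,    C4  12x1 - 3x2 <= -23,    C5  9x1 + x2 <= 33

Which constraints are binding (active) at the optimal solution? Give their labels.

C1 and C5

Corner points and Z = -7x1 + 4x2:
  (0, 23/3) → Z = 92/3
  (0, 33) → Z = 132
  (76/39, 201/13) → Z = 1880/39

The maximum is at (0, 33). Substituting into each constraint, equality holds for C1 and C5; the remaining constraints have slack.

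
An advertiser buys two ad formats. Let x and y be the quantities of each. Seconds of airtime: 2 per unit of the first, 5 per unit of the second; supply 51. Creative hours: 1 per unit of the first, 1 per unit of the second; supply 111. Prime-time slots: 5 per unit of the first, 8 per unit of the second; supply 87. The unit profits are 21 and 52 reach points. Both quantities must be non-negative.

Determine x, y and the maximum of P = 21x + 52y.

Feasible corners and P = 21x + 52y:
  (0, 0) → P = 0
  (0, 51/5) → P = 2652/5
  (87/5, 0) → P = 1827/5
  (3, 9) → P = 531

At the optimal vertex, 2x + 5y = 51 and 5x + 8y = 87.
Solving simultaneously gives x = 3, y = 9.

x = 3, y = 9, maximum P = 531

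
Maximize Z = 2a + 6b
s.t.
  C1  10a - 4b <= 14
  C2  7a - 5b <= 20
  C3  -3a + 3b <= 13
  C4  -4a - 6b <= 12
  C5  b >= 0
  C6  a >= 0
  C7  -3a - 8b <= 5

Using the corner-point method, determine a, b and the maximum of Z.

a = 47/9, b = 86/9, maximum Z = 610/9

Extreme points and Z = 2a + 6b:
  (47/9, 86/9) → Z = 610/9
  (7/5, 0) → Z = 14/5
  (0, 13/3) → Z = 26
  (0, 0) → Z = 0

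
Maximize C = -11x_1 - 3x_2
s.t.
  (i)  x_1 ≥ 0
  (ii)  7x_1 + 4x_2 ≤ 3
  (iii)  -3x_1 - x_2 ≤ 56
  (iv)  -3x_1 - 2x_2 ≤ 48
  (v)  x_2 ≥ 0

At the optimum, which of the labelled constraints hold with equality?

Corner points and C = -11x_1 - 3x_2:
  (0, 3/4) → C = -9/4
  (0, 0) → C = 0
  (3/7, 0) → C = -33/7

The maximum is at (0, 0). Substituting into each constraint, equality holds for (i) and (v); the remaining constraints have slack.

(i) and (v)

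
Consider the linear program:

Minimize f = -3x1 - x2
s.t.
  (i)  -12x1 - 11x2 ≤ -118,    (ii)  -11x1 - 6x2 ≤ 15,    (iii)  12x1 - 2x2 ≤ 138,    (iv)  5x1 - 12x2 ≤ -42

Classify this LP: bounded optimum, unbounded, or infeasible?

unbounded

From the feasible point (-873/49, 1478/49), moving in the direction (2, 12) keeps every constraint satisfied while f decreases without bound.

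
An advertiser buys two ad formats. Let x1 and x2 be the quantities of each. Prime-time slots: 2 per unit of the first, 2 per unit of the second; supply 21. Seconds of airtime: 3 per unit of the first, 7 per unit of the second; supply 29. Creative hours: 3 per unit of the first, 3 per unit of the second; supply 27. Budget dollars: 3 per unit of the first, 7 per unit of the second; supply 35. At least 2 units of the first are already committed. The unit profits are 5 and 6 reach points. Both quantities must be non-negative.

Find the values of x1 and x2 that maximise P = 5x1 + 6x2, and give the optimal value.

x1 = 17/2, x2 = 1/2, maximum P = 91/2

Extreme points and P = 5x1 + 6x2:
  (9, 0) → P = 45
  (2, 0) → P = 10
  (17/2, 1/2) → P = 91/2
  (2, 23/7) → P = 208/7

The binding constraints are 3x1 + 7x2 = 29 and 3x1 + 3x2 = 27.
Solving simultaneously gives x1 = 17/2, x2 = 1/2.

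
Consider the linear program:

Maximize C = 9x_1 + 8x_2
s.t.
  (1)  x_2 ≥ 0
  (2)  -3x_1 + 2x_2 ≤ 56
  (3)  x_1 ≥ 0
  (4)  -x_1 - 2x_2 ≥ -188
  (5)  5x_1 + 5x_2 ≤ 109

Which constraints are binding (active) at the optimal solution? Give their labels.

Extreme points and C = 9x_1 + 8x_2:
  (0, 0) → C = 0
  (109/5, 0) → C = 981/5
  (0, 109/5) → C = 872/5

The maximum is at (109/5, 0). Substituting into each constraint, equality holds for (1) and (5); the remaining constraints have slack.

(1) and (5)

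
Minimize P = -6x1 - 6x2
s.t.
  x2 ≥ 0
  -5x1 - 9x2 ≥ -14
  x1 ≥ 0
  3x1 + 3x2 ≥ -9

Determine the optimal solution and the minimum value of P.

Feasible corners and P = -6x1 - 6x2:
  (14/5, 0) → P = -84/5
  (0, 0) → P = 0
  (0, 14/9) → P = -28/3

The optimum lies where x2 = 0 and -5x1 - 9x2 = -14.
Solving simultaneously gives x1 = 14/5, x2 = 0.

x1 = 14/5, x2 = 0, minimum P = -84/5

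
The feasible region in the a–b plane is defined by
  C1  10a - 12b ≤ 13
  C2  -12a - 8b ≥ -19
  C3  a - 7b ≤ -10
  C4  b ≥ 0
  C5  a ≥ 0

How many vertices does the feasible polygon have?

Pairwise boundary intersections that survive every other constraint:
  (53/92, 139/92)
  (0, 19/8)
  (0, 10/7)

3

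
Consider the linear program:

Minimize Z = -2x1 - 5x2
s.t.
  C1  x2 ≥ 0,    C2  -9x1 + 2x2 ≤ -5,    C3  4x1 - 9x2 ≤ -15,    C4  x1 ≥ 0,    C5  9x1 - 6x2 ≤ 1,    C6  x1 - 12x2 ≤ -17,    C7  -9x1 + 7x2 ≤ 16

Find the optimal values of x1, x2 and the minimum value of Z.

x1 = 103/9, x2 = 17, minimum Z = -971/9

Vertices and Z = -2x1 - 5x2:
  (75/73, 155/73) → Z = -925/73
  (67/45, 21/5) → Z = -1079/45
  (33/19, 139/57) → Z = -47/3
  (103/9, 17) → Z = -971/9

At the optimal vertex, 9x1 - 6x2 = 1 and -9x1 + 7x2 = 16.
Solving simultaneously gives x1 = 103/9, x2 = 17.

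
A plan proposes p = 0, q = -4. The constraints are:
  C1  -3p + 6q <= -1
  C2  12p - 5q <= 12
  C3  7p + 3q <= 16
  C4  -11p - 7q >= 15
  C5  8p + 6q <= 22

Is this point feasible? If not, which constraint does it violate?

not feasible — violates C2

Constraint C2: 12p - 5q = 20, which is not ≤ 12. All other constraints are satisfied.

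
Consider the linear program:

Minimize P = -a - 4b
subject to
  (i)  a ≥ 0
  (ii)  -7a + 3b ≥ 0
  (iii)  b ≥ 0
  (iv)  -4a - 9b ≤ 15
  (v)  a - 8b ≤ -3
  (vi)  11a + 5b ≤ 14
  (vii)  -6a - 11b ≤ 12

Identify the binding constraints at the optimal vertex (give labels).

(i) and (vi)

Corner points and P = -a - 4b:
  (0, 3/8) → P = -3/2
  (0, 14/5) → P = -56/5
  (9/53, 21/53) → P = -93/53
  (21/34, 49/34) → P = -217/34

The minimum is at (0, 14/5). Substituting into each constraint, equality holds for (i) and (vi); the remaining constraints have slack.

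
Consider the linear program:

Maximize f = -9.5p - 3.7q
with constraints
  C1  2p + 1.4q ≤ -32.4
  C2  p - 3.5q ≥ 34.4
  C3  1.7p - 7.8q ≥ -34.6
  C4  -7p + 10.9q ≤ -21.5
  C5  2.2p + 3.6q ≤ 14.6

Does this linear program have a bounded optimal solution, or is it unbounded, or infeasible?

From the feasible point (-233/30, -253/21), moving in the direction (-10.9, -7) keeps every constraint satisfied while f increases without bound.

unbounded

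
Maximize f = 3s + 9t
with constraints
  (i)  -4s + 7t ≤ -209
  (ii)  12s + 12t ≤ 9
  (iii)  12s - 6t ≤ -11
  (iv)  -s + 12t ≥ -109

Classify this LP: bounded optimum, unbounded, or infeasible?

infeasible

The boundaries -4s + 7t = -209 and 12s - 6t = -11 meet at (-1331/60, -638/15), but that point violates -s + 12t ≥ -109. Every candidate vertex is excluded by some other constraint, so the feasible region is empty.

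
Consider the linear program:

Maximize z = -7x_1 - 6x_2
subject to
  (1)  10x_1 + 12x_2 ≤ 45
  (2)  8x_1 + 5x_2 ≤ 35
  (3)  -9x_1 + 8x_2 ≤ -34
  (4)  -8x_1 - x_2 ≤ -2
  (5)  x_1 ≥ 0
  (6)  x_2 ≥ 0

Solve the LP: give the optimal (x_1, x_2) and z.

Vertices and z = -7x_1 - 6x_2:
  (195/46, 5/23) → z = -1425/46
  (192/47, 65/188) → z = -2883/94
  (35/8, 0) → z = -245/8
  (34/9, 0) → z = -238/9

At the optimal vertex, -9x_1 + 8x_2 = -34 and x_2 = 0.
Solving simultaneously gives x_1 = 34/9, x_2 = 0.

x_1 = 34/9, x_2 = 0, maximum z = -238/9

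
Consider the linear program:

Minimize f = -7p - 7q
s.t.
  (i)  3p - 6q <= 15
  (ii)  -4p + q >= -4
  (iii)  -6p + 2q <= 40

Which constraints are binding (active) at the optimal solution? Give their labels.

(ii) and (iii)

Vertices and f = -7p - 7q:
  (3/7, -16/7) → f = 13
  (-9, -7) → f = 112
  (24, 92) → f = -812

The minimum is at (24, 92). Substituting into each constraint, equality holds for (ii) and (iii); the remaining constraints have slack.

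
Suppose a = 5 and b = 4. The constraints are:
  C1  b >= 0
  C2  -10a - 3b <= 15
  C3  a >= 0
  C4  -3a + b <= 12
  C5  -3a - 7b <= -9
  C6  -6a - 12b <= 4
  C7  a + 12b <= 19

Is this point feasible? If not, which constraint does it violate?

Constraint C7: a + 12b = 53, which is not ≤ 19. All other constraints are satisfied.

not feasible — violates C7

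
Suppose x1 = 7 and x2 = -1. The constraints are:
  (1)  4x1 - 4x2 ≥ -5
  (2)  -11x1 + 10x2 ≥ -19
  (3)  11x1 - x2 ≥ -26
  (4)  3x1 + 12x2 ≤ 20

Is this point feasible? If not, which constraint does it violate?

not feasible — violates (2)

Constraint (2): -11x1 + 10x2 = -87, which is not ≥ -19. All other constraints are satisfied.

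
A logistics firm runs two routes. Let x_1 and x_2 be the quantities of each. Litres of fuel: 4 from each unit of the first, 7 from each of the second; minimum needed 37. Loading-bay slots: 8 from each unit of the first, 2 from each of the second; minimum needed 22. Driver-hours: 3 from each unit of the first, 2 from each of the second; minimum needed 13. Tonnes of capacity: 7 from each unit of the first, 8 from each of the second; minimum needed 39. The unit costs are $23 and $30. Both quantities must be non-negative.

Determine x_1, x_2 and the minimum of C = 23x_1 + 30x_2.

Corner points and C = 23x_1 + 30x_2:
  (0, 11) → C = 330
  (37/4, 0) → C = 851/4
  (5/3, 13/3) → C = 505/3
The feasible region is unbounded (it extends along (0, 1), (1, 0)), but C strictly increases along every unbounded feasible direction, so there is no improving ray and the minimum is attained at a vertex.

x_1 = 5/3, x_2 = 13/3, minimum C = 505/3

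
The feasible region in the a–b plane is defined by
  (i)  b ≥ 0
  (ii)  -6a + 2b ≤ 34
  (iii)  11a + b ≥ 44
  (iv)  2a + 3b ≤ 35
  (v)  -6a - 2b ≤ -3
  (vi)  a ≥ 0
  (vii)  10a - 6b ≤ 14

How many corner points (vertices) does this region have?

3

Pairwise boundary intersections that survive every other constraint:
  (97/31, 297/31)
  (139/38, 143/38)
  (6, 23/3)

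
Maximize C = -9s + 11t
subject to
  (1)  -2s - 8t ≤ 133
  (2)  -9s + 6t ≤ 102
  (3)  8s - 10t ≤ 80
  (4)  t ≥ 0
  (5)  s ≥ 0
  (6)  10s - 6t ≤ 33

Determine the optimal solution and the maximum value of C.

Vertices and C = -9s + 11t:
  (0, 17) → C = 187
  (135, 439/2) → C = 2399/2
  (0, 0) → C = 0
  (33/10, 0) → C = -297/10

The optimum lies where -9s + 6t = 102 and 10s - 6t = 33.
Solving simultaneously gives s = 135, t = 439/2.

s = 135, t = 439/2, maximum C = 2399/2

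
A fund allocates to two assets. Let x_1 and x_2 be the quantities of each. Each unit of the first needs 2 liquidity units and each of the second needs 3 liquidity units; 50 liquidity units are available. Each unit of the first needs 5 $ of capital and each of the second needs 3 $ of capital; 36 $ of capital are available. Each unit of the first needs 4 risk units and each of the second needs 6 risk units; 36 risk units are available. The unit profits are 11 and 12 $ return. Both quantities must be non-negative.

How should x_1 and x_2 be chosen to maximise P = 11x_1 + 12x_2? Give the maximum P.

x_1 = 6, x_2 = 2, maximum P = 90

Vertices and P = 11x_1 + 12x_2:
  (0, 0) → P = 0
  (0, 6) → P = 72
  (36/5, 0) → P = 396/5
  (6, 2) → P = 90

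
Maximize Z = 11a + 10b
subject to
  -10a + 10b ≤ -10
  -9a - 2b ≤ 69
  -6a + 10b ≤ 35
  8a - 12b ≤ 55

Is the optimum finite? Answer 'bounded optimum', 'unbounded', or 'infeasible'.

Extreme points and Z = 11a + 10b:
  (-67/11, -78/11) → Z = -1517/11
  (45/4, 41/4) → Z = 905/4
  (-359/62, -1047/124) → Z = -4592/31
  (485/4, 305/4) → Z = 8385/4
The feasible region has finitely many vertices and no improving ray; the maximum is 8385/4 at (485/4, 305/4).

bounded optimum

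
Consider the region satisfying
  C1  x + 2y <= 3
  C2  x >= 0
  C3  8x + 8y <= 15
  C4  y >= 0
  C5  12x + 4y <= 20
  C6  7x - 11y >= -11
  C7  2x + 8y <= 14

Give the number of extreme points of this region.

Of the 21 pairwise boundary intersections, those satisfying every inequality are:
  (3/4, 9/8)
  (11/25, 32/25)
  (0, 0)
  (0, 1)
  (25/16, 5/16)
  (5/3, 0)

6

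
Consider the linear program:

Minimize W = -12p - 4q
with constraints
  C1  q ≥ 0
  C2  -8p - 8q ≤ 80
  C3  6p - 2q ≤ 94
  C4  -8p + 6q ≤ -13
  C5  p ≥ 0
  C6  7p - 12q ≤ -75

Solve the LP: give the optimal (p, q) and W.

Feasible corners and W = -12p - 4q:
  (269/10, 337/10) → W = -2288/5
  (639/29, 554/29) → W = -9884/29
  (101/9, 691/54) → W = -5018/27

The optimum lies where 6p - 2q = 94 and -8p + 6q = -13.
Solving simultaneously gives p = 269/10, q = 337/10.

p = 269/10, q = 337/10, minimum W = -2288/5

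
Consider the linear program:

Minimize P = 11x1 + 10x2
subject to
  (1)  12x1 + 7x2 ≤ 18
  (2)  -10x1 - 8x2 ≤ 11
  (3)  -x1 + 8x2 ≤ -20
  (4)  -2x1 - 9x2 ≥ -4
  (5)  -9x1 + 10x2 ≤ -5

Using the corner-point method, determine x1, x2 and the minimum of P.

x1 = 17/2, x2 = -12, minimum P = -53/2

Vertices and P = 11x1 + 10x2:
  (17/2, -12) → P = -53/2
  (284/103, -222/103) → P = 904/103
  (9/11, -211/88) → P = -659/44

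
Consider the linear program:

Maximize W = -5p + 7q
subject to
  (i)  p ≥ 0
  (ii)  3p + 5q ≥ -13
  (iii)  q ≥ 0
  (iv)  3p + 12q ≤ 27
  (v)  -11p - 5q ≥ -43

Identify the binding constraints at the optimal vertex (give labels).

(i) and (iv)

Corner points and W = -5p + 7q:
  (0, 0) → W = 0
  (0, 9/4) → W = 63/4
  (43/11, 0) → W = -215/11
  (127/39, 56/39) → W = -81/13

The maximum is at (0, 9/4). Substituting into each constraint, equality holds for (i) and (iv); the remaining constraints have slack.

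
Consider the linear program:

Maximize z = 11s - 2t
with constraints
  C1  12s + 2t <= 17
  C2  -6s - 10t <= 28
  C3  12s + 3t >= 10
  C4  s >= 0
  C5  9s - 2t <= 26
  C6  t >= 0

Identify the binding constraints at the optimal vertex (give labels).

Feasible corners and z = 11s - 2t:
  (0, 17/2) → z = -17
  (17/12, 0) → z = 187/12
  (0, 10/3) → z = -20/3
  (5/6, 0) → z = 55/6

The maximum is at (17/12, 0). Substituting into each constraint, equality holds for C1 and C6; the remaining constraints have slack.

C1 and C6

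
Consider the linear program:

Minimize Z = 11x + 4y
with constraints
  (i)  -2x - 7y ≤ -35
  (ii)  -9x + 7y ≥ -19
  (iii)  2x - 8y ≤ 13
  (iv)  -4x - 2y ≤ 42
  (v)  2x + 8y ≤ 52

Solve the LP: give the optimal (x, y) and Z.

The binding constraints are -4x - 2y = 42 and 2x + 8y = 52.
Solving simultaneously gives x = -110/7, y = 73/7.

x = -110/7, y = 73/7, minimum Z = -918/7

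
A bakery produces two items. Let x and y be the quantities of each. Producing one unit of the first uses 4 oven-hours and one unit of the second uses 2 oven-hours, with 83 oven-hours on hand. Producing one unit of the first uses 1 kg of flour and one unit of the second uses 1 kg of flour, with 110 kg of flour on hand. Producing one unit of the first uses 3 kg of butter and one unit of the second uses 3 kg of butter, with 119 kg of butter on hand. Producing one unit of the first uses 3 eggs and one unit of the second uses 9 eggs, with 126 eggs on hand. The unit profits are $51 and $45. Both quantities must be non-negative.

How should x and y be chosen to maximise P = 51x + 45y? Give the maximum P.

Extreme points and P = 51x + 45y:
  (0, 0) → P = 0
  (0, 14) → P = 630
  (83/4, 0) → P = 4233/4
  (33/2, 17/2) → P = 1224

x = 33/2, y = 17/2, maximum P = 1224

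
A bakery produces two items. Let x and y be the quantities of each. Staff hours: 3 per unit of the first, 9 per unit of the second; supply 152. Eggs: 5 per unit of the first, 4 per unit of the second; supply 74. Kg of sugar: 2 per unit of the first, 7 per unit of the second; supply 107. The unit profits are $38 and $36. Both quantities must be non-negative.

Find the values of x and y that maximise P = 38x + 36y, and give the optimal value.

Feasible corners and P = 38x + 36y:
  (0, 0) → P = 0
  (0, 107/7) → P = 3852/7
  (74/5, 0) → P = 2812/5
  (10/3, 43/3) → P = 1928/3

At the optimal vertex, 5x + 4y = 74 and 2x + 7y = 107.
Solving simultaneously gives x = 10/3, y = 43/3.

x = 10/3, y = 43/3, maximum P = 1928/3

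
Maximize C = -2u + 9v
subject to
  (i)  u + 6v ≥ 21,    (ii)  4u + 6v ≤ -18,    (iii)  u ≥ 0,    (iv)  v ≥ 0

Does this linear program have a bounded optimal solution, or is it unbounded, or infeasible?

The boundaries u + 6v = 21 and 4u + 6v = -18 meet at (-13, 17/3), but that point violates u ≥ 0. Every candidate vertex is excluded by some other constraint, so the feasible region is empty.

infeasible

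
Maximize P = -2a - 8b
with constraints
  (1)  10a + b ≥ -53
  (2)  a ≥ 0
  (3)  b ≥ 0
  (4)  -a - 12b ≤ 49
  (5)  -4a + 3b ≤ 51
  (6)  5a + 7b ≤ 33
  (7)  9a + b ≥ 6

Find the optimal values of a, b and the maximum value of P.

a = 2/3, b = 0, maximum P = -4/3

Vertices and P = -2a - 8b:
  (33/5, 0) → P = -66/5
  (2/3, 0) → P = -4/3
  (9/58, 267/58) → P = -1077/29

The optimum lies where b = 0 and 9a + b = 6.
Solving simultaneously gives a = 2/3, b = 0.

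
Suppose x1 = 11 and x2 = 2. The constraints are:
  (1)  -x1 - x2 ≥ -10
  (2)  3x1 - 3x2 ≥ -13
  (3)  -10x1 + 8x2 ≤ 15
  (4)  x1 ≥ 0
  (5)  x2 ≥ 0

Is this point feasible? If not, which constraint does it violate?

Constraint (1): -x1 - x2 = -13, which is not ≥ -10. All other constraints are satisfied.

not feasible — violates (1)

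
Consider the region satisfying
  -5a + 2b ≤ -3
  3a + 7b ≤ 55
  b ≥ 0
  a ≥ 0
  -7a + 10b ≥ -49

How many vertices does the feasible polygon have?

4

Of the 10 pairwise boundary intersections, those satisfying every inequality are:
  (131/41, 266/41)
  (3/5, 0)
  (893/79, 238/79)
  (7, 0)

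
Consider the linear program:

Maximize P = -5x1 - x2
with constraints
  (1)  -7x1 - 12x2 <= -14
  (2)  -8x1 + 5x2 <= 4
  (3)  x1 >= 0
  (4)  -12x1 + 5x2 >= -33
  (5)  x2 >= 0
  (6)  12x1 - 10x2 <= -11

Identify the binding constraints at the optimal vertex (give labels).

(2) and (6)

Vertices and P = -5x1 - x2:
  (37/4, 78/5) → P = -1237/20
  (3/4, 2) → P = -23/4
  (77/12, 44/5) → P = -2453/60

The maximum is at (3/4, 2). Substituting into each constraint, equality holds for (2) and (6); the remaining constraints have slack.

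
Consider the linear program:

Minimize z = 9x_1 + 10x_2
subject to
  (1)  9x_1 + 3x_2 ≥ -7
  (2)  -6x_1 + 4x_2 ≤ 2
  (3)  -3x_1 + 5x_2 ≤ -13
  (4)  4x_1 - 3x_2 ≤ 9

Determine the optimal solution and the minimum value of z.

x_1 = 2/13, x_2 = -109/39, minimum z = -1036/39

Vertices and z = 9x_1 + 10x_2:
  (2/27, -23/9) → z = -224/9
  (2/13, -109/39) → z = -1036/39
  (6/11, -25/11) → z = -196/11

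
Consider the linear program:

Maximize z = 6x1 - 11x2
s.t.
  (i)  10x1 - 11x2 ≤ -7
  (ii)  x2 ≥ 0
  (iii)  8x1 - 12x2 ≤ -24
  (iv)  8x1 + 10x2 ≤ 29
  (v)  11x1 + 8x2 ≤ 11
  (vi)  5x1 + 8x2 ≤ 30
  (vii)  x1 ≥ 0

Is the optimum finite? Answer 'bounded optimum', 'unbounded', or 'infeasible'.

infeasible

The boundaries 10x1 - 11x2 = -7 and 11x1 + 8x2 = 11 meet at (65/201, 187/201), but that point violates 8x1 - 12x2 ≤ -24. Every candidate vertex is excluded by some other constraint, so the feasible region is empty.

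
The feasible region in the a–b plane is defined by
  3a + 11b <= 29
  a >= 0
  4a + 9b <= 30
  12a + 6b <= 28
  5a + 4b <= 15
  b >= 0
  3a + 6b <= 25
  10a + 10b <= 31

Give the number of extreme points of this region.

Pairwise boundary intersections that survive every other constraint:
  (0, 29/11)
  (51/80, 197/80)
  (0, 0)
  (7/3, 0)
  (47/30, 23/15)

5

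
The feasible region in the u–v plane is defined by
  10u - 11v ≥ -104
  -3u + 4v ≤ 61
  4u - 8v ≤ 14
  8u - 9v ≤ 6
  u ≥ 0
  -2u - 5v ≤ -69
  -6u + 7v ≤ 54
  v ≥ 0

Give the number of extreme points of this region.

The feasible vertices (each the meet of two boundaries and inside every other half-plane) are:
  (573/5, 506/5)
  (211/3, 68)
  (651/58, 270/29)
  (213/44, 261/22)

4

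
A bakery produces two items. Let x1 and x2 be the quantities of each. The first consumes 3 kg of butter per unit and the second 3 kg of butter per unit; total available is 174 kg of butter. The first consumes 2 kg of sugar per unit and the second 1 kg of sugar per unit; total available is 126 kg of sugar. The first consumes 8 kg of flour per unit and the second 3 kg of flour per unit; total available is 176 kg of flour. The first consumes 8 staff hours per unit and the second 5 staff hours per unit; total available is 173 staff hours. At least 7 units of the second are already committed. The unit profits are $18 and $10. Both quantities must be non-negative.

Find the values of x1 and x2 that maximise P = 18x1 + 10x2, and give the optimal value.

Vertices and P = 18x1 + 10x2:
  (0, 173/5) → P = 346
  (0, 7) → P = 70
  (69/4, 7) → P = 761/2

The binding constraints are 8x1 + 5x2 = 173 and x2 = 7.
Solving simultaneously gives x1 = 69/4, x2 = 7.

x1 = 69/4, x2 = 7, maximum P = 761/2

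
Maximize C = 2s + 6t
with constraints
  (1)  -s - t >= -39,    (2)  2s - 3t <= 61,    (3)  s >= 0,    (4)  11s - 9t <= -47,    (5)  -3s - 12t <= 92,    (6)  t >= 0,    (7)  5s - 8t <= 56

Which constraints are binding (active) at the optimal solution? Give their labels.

(1) and (3)

Feasible corners and C = 2s + 6t:
  (0, 39) → C = 234
  (76/5, 119/5) → C = 866/5
  (0, 47/9) → C = 94/3

The maximum is at (0, 39). Substituting into each constraint, equality holds for (1) and (3); the remaining constraints have slack.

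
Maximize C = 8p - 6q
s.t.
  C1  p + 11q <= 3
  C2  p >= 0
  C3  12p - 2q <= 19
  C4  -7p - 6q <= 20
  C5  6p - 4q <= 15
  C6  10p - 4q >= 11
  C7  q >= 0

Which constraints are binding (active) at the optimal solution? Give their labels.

Feasible corners and C = 8p - 6q:
  (215/134, 17/134) → C = 809/67
  (7/6, 1/6) → C = 25/3
  (19/12, 0) → C = 38/3
  (11/10, 0) → C = 44/5

The maximum is at (19/12, 0). Substituting into each constraint, equality holds for C3 and C7; the remaining constraints have slack.

C3 and C7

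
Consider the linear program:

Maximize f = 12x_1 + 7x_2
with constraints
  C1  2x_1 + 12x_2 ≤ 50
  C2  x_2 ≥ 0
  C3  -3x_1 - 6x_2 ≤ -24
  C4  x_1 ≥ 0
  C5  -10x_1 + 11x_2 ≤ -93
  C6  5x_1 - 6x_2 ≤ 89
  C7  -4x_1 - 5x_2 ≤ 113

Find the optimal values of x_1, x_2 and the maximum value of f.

Corner points and f = 12x_1 + 7x_2:
  (833/71, 157/71) → f = 11095/71
  (19, 1) → f = 235
  (93/10, 0) → f = 558/5
  (89/5, 0) → f = 1068/5

The optimum lies where 2x_1 + 12x_2 = 50 and 5x_1 - 6x_2 = 89.
Solving simultaneously gives x_1 = 19, x_2 = 1.

x_1 = 19, x_2 = 1, maximum f = 235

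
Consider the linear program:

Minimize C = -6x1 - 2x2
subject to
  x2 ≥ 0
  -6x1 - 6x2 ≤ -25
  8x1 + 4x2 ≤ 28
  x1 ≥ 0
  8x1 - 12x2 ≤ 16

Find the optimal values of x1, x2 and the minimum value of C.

x1 = 17/6, x2 = 4/3, minimum C = -59/3

At the optimal vertex, -6x1 - 6x2 = -25 and 8x1 + 4x2 = 28.
Solving simultaneously gives x1 = 17/6, x2 = 4/3.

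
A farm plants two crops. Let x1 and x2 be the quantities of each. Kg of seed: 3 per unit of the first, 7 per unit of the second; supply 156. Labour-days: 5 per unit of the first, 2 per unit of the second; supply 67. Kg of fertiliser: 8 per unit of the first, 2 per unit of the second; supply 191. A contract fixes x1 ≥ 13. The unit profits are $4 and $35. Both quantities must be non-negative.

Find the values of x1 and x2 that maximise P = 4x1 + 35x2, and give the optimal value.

x1 = 13, x2 = 1, maximum P = 87

Extreme points and P = 4x1 + 35x2:
  (67/5, 0) → P = 268/5
  (13, 0) → P = 52
  (13, 1) → P = 87

At the optimal vertex, 5x1 + 2x2 = 67 and x1 = 13.
Solving simultaneously gives x1 = 13, x2 = 1.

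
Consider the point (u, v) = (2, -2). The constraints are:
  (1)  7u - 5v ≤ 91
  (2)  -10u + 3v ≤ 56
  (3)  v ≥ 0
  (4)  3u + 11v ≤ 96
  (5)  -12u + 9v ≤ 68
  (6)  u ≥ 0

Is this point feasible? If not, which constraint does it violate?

Constraint (3): v = -2, which is not ≥ 0. All other constraints are satisfied.

not feasible — violates (3)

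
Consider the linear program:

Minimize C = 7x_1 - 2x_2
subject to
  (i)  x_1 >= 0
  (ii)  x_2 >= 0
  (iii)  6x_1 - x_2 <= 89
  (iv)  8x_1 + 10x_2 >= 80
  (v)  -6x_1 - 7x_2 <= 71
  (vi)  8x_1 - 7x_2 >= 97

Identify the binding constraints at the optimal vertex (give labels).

(ii) and (vi)

Corner points and C = 7x_1 - 2x_2:
  (89/6, 0) → C = 623/6
  (97/8, 0) → C = 679/8
  (263/17, 65/17) → C = 1711/17

The minimum is at (97/8, 0). Substituting into each constraint, equality holds for (ii) and (vi); the remaining constraints have slack.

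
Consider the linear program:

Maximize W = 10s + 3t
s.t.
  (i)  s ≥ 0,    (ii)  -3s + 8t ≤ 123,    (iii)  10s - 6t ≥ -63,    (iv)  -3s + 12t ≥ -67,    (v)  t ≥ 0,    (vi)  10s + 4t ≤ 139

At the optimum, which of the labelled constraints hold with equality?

Feasible corners and W = 10s + 3t:
  (0, 21/2) → W = 63/2
  (0, 0) → W = 0
  (117/31, 1041/62) → W = 5463/62
  (155/23, 1647/92) → W = 11141/92
  (139/10, 0) → W = 139

The maximum is at (139/10, 0). Substituting into each constraint, equality holds for (v) and (vi); the remaining constraints have slack.

(v) and (vi)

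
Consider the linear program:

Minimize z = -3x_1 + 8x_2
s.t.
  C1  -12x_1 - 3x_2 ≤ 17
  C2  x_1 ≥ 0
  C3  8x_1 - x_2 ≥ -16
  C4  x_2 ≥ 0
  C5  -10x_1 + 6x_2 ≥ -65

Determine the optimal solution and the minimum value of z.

Vertices and z = -3x_1 + 8x_2:
  (0, 16) → z = 128
  (0, 0) → z = 0
  (13/2, 0) → z = -39/2
The feasible region is unbounded (it extends along (1, 8), (3, 5)), but z strictly increases along every unbounded feasible direction, so there is no improving ray and the minimum is attained at a vertex.

At the optimal vertex, x_2 = 0 and -10x_1 + 6x_2 = -65.
Solving simultaneously gives x_1 = 13/2, x_2 = 0.

x_1 = 13/2, x_2 = 0, minimum z = -39/2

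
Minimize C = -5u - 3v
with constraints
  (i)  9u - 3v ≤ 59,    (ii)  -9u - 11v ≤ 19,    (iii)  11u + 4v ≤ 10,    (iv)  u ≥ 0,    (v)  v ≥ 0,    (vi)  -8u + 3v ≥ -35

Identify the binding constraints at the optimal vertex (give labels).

Vertices and C = -5u - 3v:
  (0, 5/2) → C = -15/2
  (10/11, 0) → C = -50/11
  (0, 0) → C = 0

The minimum is at (0, 5/2). Substituting into each constraint, equality holds for (iii) and (iv); the remaining constraints have slack.

(iii) and (iv)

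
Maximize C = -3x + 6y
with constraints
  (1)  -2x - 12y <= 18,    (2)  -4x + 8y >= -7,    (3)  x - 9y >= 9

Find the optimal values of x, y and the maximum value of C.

x = -9/5, y = -6/5, maximum C = -9/5

Vertices and C = -3x + 6y:
  (-15/16, -43/32) → C = -21/4
  (-9/5, -6/5) → C = -9/5
  (-9/28, -29/28) → C = -21/4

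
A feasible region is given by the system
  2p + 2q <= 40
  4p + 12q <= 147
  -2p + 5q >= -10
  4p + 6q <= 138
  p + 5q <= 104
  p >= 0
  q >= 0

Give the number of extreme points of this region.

5

Pairwise boundary intersections that survive every other constraint:
  (93/8, 67/8)
  (110/7, 30/7)
  (0, 49/4)
  (5, 0)
  (0, 0)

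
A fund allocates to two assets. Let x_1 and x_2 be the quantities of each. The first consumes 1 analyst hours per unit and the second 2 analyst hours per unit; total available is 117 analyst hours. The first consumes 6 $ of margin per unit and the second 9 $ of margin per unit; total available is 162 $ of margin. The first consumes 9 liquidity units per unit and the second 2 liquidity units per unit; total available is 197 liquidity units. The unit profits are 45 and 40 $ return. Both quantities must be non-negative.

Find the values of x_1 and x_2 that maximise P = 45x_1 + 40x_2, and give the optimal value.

x_1 = 21, x_2 = 4, maximum P = 1105

Corner points and P = 45x_1 + 40x_2:
  (0, 0) → P = 0
  (0, 18) → P = 720
  (197/9, 0) → P = 985
  (21, 4) → P = 1105

The binding constraints are 6x_1 + 9x_2 = 162 and 9x_1 + 2x_2 = 197.
Solving simultaneously gives x_1 = 21, x_2 = 4.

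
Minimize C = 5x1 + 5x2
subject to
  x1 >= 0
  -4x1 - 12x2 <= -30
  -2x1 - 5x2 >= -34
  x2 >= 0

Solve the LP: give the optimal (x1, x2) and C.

Feasible corners and C = 5x1 + 5x2:
  (0, 5/2) → C = 25/2
  (0, 34/5) → C = 34
  (15/2, 0) → C = 75/2
  (17, 0) → C = 85

At the optimal vertex, x1 = 0 and -4x1 - 12x2 = -30.
Solving simultaneously gives x1 = 0, x2 = 5/2.

x1 = 0, x2 = 5/2, minimum C = 25/2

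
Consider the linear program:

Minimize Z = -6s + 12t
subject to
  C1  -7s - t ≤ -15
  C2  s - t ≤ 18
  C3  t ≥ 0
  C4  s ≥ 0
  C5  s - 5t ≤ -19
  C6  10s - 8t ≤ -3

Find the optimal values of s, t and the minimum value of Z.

s = 137/42, t = 187/42, minimum Z = 237/7

Vertices and Z = -6s + 12t:
  (0, 15) → Z = 180
  (14/9, 37/9) → Z = 40
  (137/42, 187/42) → Z = 237/7
The feasible region is unbounded (it extends along (0, 1), (4, 5)), but Z strictly increases along every unbounded feasible direction, so there is no improving ray and the minimum is attained at a vertex.

At the optimal vertex, s - 5t = -19 and 10s - 8t = -3.
Solving simultaneously gives s = 137/42, t = 187/42.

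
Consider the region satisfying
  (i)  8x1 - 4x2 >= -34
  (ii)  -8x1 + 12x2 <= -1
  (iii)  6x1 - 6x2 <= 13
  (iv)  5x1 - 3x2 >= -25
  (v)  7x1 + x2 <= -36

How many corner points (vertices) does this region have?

4

Intersecting each pair of boundary lines and keeping only the points that satisfy every inequality leaves:
  (-103/16, -35/8)
  (-32/3, -77/6)
  (-431/92, -295/92)
  (-203/48, -307/48)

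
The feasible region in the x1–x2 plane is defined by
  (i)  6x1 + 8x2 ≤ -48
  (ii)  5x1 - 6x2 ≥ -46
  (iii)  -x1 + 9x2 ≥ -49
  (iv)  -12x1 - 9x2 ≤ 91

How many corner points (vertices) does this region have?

The feasible vertices (each the meet of two boundaries and inside every other half-plane) are:
  (-20/31, -171/31)
  (-148/21, -5/7)
  (-42/13, -679/117)

3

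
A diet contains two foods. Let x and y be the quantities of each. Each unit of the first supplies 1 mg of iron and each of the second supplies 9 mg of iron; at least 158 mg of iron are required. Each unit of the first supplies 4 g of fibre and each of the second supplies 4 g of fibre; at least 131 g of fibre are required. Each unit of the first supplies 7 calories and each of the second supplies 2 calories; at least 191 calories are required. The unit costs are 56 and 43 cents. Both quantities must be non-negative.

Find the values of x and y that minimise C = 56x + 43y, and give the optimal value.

Feasible corners and C = 56x + 43y:
  (0, 191/2) → C = 8213/2
  (158, 0) → C = 8848
  (23, 15) → C = 1933
The feasible region is unbounded (it extends along (0, 1), (1, 0)), but C strictly increases along every unbounded feasible direction, so there is no improving ray and the minimum is attained at a vertex.

The optimum lies where x + 9y = 158 and 7x + 2y = 191.
Solving simultaneously gives x = 23, y = 15.

x = 23, y = 15, minimum C = 1933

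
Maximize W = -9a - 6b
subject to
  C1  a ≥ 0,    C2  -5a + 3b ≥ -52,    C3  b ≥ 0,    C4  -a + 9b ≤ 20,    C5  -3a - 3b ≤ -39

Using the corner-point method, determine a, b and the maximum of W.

Feasible corners and W = -9a - 6b:
  (88/7, 76/21) → W = -944/7
  (91/8, 13/8) → W = -897/8
  (97/10, 33/10) → W = -1071/10

a = 97/10, b = 33/10, maximum W = -1071/10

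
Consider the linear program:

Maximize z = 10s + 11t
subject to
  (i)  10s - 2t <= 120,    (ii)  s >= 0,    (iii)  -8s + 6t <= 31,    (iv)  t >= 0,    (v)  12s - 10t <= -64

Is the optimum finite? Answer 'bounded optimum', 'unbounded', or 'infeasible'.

bounded optimum

Corner points and z = 10s + 11t:
  (391/22, 635/22) → z = 10895/22
  (332/19, 520/19) → z = 9040/19
  (37/4, 35/2) → z = 285
The feasible region has finitely many vertices and no improving ray; the maximum is 10895/22 at (391/22, 635/22).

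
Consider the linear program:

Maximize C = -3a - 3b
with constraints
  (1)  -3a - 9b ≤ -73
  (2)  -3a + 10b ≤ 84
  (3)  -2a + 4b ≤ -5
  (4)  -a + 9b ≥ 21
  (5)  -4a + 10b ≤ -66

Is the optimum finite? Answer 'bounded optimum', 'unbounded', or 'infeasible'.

bounded optimum

Extreme points and C = -3a - 3b:
  (150, 267/5) → C = -3051/5
  (402/13, 75/13) → C = -1431/13
The feasible region has finitely many vertices and no improving ray; the maximum is -1431/13 at (402/13, 75/13).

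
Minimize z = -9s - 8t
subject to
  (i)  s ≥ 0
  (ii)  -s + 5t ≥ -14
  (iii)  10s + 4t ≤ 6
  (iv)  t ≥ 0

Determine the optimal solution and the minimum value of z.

Vertices and z = -9s - 8t:
  (0, 3/2) → z = -12
  (0, 0) → z = 0
  (3/5, 0) → z = -27/5

The optimum lies where s = 0 and 10s + 4t = 6.
Solving simultaneously gives s = 0, t = 3/2.

s = 0, t = 3/2, minimum z = -12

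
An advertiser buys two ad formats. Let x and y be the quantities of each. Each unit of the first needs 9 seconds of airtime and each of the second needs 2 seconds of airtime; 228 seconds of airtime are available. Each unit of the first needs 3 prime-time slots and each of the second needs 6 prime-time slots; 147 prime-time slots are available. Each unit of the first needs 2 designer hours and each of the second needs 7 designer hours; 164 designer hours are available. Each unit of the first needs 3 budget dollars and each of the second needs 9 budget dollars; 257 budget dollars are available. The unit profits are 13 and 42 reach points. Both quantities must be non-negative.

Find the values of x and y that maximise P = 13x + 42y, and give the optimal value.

x = 5, y = 22, maximum P = 989

Corner points and P = 13x + 42y:
  (0, 0) → P = 0
  (0, 164/7) → P = 984
  (76/3, 0) → P = 988/3
  (179/8, 213/16) → P = 850
  (5, 22) → P = 989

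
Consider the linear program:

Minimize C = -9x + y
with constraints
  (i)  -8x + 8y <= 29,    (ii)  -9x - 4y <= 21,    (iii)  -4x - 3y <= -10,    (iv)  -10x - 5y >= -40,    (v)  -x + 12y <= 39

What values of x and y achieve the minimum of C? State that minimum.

x = 7, y = -6, minimum C = -69

Vertices and C = -9x + y:
  (7, -6) → C = -69
  (1/17, 166/51) → C = 139/51
  (57/25, 86/25) → C = -427/25

At the optimal vertex, -4x - 3y = -10 and -10x - 5y = -40.
Solving simultaneously gives x = 7, y = -6.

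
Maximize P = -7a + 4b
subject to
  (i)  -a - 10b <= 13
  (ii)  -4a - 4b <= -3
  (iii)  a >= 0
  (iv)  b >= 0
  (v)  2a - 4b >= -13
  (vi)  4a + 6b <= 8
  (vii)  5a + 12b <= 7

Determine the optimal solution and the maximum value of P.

a = 2/7, b = 13/28, maximum P = -1/7

Extreme points and P = -7a + 4b:
  (3/4, 0) → P = -21/4
  (2/7, 13/28) → P = -1/7
  (7/5, 0) → P = -49/5

The optimum lies where -4a - 4b = -3 and 5a + 12b = 7.
Solving simultaneously gives a = 2/7, b = 13/28.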